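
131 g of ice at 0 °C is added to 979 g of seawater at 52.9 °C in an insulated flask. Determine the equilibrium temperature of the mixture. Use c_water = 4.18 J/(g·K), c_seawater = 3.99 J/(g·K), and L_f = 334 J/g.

T_f ≈ 36.6 °C

Taking heat into each body as positive, Σ m c ΔT = 0:
melt ice: 131×334 = 43754; meltwater 0→T: 131×4.18×T = 547.58 T; seawater: 3906.2(T − 52.9)
4453.8 T = 206639 − 43754 = 162885
T ≈ 36.57 °C — above 0 °C, consistent with complete melting.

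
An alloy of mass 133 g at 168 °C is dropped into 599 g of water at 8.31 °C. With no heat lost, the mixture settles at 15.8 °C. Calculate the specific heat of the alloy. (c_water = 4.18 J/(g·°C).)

c ≈ 0.926 J/(g·°C)

m_s c (T_s − T_f) = m_water c_water (T_f − T_0):
133·c·(168 − 15.8) = 599·4.18·(15.8 − 8.31)
20243 c = 18754  ⇒  c ≈ 0.9264 J/(g·°C)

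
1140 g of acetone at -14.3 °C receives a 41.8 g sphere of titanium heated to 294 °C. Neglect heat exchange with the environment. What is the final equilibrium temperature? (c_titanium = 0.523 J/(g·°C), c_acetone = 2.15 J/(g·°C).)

T_f ≈ -11.6 °C

Heat gained plus heat lost sum to zero:
41.8·0.523·(T − 294) + 1140·2.15·(T − (-14.3)) = 0
21.86(T − 294) + 2451(T − (-14.3)) = 0
2472.9 T = -28622
T = -28622 / 2472.9 = -11.6 °C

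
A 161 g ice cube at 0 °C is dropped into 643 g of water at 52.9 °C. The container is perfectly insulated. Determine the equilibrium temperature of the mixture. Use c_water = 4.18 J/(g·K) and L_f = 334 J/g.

T_f ≈ 26.3 °C

Taking heat into each body as positive, Σ m c ΔT = 0:
melt ice: 161×334 = 53774; meltwater 0→T: 161×4.18×T = 672.98 T; water cools: 643×4.18×(T − 52.9) = 2687.7(T − 52.9)
3360.7 T = 142181 − 53774 = 88407
T ≈ 26.31 °C — above 0 °C, consistent with complete melting.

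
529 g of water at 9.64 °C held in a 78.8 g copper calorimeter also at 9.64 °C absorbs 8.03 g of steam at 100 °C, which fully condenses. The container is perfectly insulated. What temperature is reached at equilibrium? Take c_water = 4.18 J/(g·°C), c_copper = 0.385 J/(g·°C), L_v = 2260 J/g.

Sum of m c ΔT and latent-heat terms is zero:
condense steam: −8.03·2260 = −18148; condensed water 100 °C→T: 33.57(T − 100); original water: 2211.2(T − 9.64); copper cup: 78.8·0.385·(T − 9.64) = 30.34(T − 9.64)
2275.1 T = 18148 + 3356.5 + 21609 = 43113
T ≈ 18.95 °C, under the boiling point, so the assumption holds.

T_f ≈ 18.9 °C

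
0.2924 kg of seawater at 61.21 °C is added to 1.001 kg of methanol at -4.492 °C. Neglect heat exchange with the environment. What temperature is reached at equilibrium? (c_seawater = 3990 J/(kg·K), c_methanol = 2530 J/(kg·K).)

T_f ≈ 16.2 °C

Heat lost by the seawater equals heat gained by the methanol:
0.2924×3990×(61.21 − T) = 1.001×2530×(T − (-4.492))
1166.7(61.21 − T) = 2532.5(T − (-4.492))
3699.2 T = 60036  ⇒  T ≈ 16.23 °C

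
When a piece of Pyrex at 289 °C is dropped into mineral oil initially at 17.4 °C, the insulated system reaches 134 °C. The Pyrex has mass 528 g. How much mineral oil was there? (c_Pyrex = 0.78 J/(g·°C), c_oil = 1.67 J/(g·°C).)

m ≈ 328 g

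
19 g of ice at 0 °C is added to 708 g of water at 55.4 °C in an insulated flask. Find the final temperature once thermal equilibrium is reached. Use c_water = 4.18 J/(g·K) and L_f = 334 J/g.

Conservation of energy gives ΣQ = 0:
melt ice: 19×334 = 6346
  meltwater 0→T: 19×4.18×T = 79.42 T
  water: 2959.4(T − 55.4)
3038.9 T = 163953 − 6346 = 157607
T ≈ 51.86 °C — above 0 °C, consistent with complete melting.

T_f ≈ 51.9 °C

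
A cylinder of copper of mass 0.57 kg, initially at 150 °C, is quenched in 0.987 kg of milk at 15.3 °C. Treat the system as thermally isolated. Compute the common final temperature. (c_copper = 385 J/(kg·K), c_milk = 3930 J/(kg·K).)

|Q_copper| = |Q_milk|:
0.57×385×(150 − T) = 0.987×3930×(T − 15.3)
219.45(150 − T) = 3878.9(T − 15.3)
4098.4 T = 92265  ⇒  T ≈ 22.51 °C

T_f ≈ 22.5 °C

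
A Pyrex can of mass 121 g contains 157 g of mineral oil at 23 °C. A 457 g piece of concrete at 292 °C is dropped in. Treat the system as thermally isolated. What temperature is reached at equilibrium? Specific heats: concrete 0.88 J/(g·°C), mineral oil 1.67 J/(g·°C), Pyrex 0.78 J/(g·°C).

T_f ≈ 165.6 °C

Let T be the final temperature. ΣQ_i = 0:
457*0.88*(T − 292) + 157*1.67*(T − 23) + 121*0.78*(T − 23) = 0
402.16(T − 292) + 262.19(T − 23) + 94.38(T − 23) = 0
(402.16 + 262.19 + 94.38) T = 402.16*292 + 262.19*23 + 94.38*23
T = 125632/758.73 ≈ 165.58 °C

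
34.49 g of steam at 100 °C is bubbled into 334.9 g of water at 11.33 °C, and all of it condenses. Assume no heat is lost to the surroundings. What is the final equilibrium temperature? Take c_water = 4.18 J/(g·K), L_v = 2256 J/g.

T_f ≈ 70.0 °C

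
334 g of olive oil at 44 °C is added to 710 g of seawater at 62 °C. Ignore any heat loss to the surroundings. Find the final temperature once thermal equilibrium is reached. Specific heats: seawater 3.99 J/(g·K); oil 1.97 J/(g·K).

T_f ≈ 58.6 °C

Setting the total heat transfer to zero:
710×3.99×(T − 62) + 334×1.97×(T − 44) = 0
2832.9(T − 62) + 657.98(T − 44) = 0
(2832.9 + 657.98) T = 2832.9×62 + 657.98×44
T = 204591 / 3490.9 = 58.6 °C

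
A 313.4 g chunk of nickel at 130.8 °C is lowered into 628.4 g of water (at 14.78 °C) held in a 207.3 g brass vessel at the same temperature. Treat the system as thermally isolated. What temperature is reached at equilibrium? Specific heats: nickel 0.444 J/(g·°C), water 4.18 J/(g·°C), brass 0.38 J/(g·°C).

T_f ≈ 20.5 °C

Setting the total heat transfer to zero:
313.4×0.444×(T − 130.8) + 628.4×4.18×(T − 14.78) + 207.3×0.38×(T − 14.78) = 0
139.15(T − 130.8) + 2626.7(T − 14.78) + 78.77(T − 14.78) = 0
(139.15 + 2626.7 + 78.77) T = 139.15×130.8 + 2626.7×14.78 + 78.77×14.78
T = 58188/2844.6 ≈ 20.46 °C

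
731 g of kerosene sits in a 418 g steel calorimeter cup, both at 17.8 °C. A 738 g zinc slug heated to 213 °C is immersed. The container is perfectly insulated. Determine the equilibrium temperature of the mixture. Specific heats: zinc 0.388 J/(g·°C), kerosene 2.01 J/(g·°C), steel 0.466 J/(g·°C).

With ΣQ=0 the equilibrium temperature is the m·c-weighted mean:
T_f = (286.34·213 + 1469.3·17.8 + 194.79·17.8) / (286.34 + 1469.3 + 194.79)
    = 90612 / 1950.4 ≈ 46.46 °C

T_f ≈ 46.5 °C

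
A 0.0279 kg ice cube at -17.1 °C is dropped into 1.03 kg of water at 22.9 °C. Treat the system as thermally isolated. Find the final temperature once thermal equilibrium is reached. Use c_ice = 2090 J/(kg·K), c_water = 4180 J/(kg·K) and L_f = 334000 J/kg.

Let T be the final temperature. ΣQ_i = 0:
ice -17.1→0 °C: 0.0279·2090·17.1 = 997.12; fusion: m_ice L_f = 0.0279·334000 = 9318.6; warm the meltwater: 116.62 T; water: 4305.4(T − 22.9)
4422 T = 98594 − 10316 = 88278
T ≈ 19.96 °C. Since T > 0 °C, the all-ice-melts assumption holds.

T_f ≈ 20.0 °C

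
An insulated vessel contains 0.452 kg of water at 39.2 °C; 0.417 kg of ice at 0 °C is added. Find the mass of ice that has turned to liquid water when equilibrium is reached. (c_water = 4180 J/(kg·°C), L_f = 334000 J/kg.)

m_melted ≈ 0.222 kg

Heat available from the water dropping to 0 °C: 0.452·4180·39.2 = 74063 J.
Melting all 0.417 kg of ice would need 0.417·334000 = 139278 J.
Since 74063 < 139278 J, not all the ice melts; equilibrium is at 0 °C.
Mass melted = 74063/334000 ≈ 0.2217 kg.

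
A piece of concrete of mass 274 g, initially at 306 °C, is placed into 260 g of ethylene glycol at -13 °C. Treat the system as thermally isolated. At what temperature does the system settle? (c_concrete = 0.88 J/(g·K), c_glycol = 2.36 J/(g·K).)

Net heat exchanged in the isolated system is zero:
274·0.88·(T − 306) + 260·2.36·(T − (-13)) = 0
241.12(T − 306) + 613.6(T − (-13)) = 0
(241.12 + 613.6) T = 241.12·306 + 613.6·(-13)
T ≈ 76.99 °C

T_f ≈ 77.0 °C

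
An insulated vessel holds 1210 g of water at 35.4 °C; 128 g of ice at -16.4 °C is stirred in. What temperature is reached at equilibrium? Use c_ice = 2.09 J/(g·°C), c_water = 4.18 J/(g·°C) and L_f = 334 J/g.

T_f ≈ 23.6 °C

Taking heat into each body as positive, Σ m c ΔT = 0:
warm ice to 0 °C: 128×2.09×(0 − (-16.4)) = 4387.3
  melt ice: 128×334 = 42752
  warm the meltwater: 535.04 T
  water cools: 1210×4.18×(T − 35.4) = 5057.8(T − 35.4)
5592.8 T = 179046 − 47139 = 131907
T ≈ 23.58 °C (positive, so assuming full melt was valid).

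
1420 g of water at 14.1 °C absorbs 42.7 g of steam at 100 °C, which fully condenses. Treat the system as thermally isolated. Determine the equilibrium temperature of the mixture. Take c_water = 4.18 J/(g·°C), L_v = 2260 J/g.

Sum of m c ΔT and latent-heat terms is zero:
condense steam: −42.7·2260 = −96502; condensate cools 100→T: 42.7·4.18·(T − 100) = 178.49(T − 100); water warms: 1420·4.18·(T − 14.1) = 5935.6(T − 14.1)
6114.1 T = 96502 + 17849 + 83692 = 198043
T ≈ 32.39 °C — below 100 °C, confirming all the steam condensed.

T_f ≈ 32.4 °C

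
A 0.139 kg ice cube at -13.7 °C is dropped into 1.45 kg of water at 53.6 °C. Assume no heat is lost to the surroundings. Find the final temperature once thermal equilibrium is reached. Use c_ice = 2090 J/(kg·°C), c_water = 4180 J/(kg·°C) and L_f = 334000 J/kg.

T_f ≈ 41.3 °C

Energy conservation, ΣQ = 0:
ice -13.7→0 °C: 0.139·2090·13.7 = 3980; latent heat to melt: 0.139·334000 = 46426; meltwater 0→T: 0.139·4180·T = 581.02 T; water cools: 1.45·4180·(T − 53.6) = 6061(T − 53.6)
6642 T = 324870 − 50406 = 274464
T ≈ 41.32 °C. Since T > 0 °C, the all-ice-melts assumption holds.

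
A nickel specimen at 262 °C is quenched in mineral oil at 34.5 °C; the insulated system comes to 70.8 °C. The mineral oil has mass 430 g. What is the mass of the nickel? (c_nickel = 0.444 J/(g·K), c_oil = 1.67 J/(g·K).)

m ≈ 307 g

Heat lost by the nickel = heat gained by the oil:
m·0.444·(262 − 70.8) = 430·1.67·(70.8 − 34.5)
84.89 m = 26067  ⇒  m ≈ 307.1 g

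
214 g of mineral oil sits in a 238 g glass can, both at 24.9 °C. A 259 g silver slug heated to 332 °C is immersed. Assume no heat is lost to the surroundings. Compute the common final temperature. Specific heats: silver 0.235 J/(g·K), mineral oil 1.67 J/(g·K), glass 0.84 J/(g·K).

T_f ≈ 55.1 °C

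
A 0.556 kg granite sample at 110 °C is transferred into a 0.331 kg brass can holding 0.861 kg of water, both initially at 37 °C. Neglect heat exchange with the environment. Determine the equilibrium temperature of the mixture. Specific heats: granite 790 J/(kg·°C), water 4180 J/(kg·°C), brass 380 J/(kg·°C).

Setting the total heat transfer to zero:
0.556×790×(T − 110) + 0.861×4180×(T − 37) + 0.331×380×(T − 37) = 0
4164 T = 186133
T ≈ 44.70 °C

T_f ≈ 44.7 °C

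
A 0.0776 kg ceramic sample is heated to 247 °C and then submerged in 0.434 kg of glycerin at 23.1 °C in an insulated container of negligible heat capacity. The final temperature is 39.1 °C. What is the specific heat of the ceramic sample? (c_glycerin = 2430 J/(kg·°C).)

c ≈ 1050 J/(kg·°C)

m_s c (T_s − T_f) = m_glycerin c_glycerin (T_f − T_0):
0.0776·c·(247 − 39.1) = 0.434·2430·(39.1 − 23.1)
16.13 c = 16874  ⇒  c ≈ 1046 J/(kg·°C)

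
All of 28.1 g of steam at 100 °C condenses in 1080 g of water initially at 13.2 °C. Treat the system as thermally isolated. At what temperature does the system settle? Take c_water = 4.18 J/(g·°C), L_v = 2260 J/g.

T_f ≈ 29.1 °C

Let T be the final temperature. ΣQ_i = 0:
steam→water at 100 °C releases m L_v = 28.1×2260 = 63506; condensate cools 100→T: 28.1×4.18×(T − 100) = 117.46(T − 100); original water: 4514.4(T − 13.2)
4631.9 T = 63506 + 11746 + 59590 = 134842
T ≈ 29.11 °C (< 100 °C, so full condensation is consistent).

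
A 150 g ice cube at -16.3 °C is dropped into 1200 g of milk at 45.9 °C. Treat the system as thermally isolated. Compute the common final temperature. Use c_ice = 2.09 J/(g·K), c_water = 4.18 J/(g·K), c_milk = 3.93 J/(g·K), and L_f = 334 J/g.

Sum of m c ΔT and latent-heat terms is zero:
ice -16.3→0 °C: 150·2.09·16.3 = 5110.1; melt ice: 150·334 = 50100; meltwater 0→T: 150·4.18·T = 627 T; milk: 4716(T − 45.9)
5343 T = 216464 − 55210 = 161254
T ≈ 30.18 °C — above 0 °C, consistent with complete melting.

T_f ≈ 30.2 °C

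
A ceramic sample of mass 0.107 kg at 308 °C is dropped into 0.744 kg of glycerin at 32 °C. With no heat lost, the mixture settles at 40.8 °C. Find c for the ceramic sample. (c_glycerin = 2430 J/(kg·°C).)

Let T be the final temperature. ΣQ_i = 0:
0.107×c×(40.8 − 308) + 0.744×2430×(40.8 − 32) = 0
-28.59 c = -15910
c = -15910/-28.59 ≈ 556.5 J/(kg·°C)

c ≈ 556 J/(kg·°C)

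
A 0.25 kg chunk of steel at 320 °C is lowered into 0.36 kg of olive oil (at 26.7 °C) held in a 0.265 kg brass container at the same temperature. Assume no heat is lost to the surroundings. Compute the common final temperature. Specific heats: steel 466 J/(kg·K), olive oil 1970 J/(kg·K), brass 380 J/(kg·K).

Net heat exchanged in the isolated system is zero:
0.25·466·(T − 320) + 0.36·1970·(T − 26.7) + 0.265·380·(T − 26.7) = 0
(116.5 + 709.2 + 100.7) T = 116.5·320 + 709.2·26.7 + 100.7·26.7
T = 58904/926.4 ≈ 63.58 °C

T_f ≈ 63.6 °C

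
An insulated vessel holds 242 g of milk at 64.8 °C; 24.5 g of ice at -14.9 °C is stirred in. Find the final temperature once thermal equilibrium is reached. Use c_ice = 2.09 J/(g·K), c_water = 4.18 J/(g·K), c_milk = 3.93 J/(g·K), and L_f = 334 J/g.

Taking heat into each body as positive, Σ m c ΔT = 0:
ice -14.9→0 °C: 24.5×2.09×14.9 = 762.95
  fusion: m_ice L_f = 24.5×334 = 8183
  warm the meltwater: 102.41 T
  milk cools: 242×3.93×(T − 64.8) = 951.06(T − 64.8)
1053.5 T = 61629 − 8946 = 52683
T ≈ 50.01 °C (positive, so assuming full melt was valid).

T_f ≈ 50.0 °C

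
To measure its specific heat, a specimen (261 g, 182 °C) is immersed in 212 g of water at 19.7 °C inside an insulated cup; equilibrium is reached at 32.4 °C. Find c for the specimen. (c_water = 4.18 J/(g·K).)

c ≈ 0.288 J/(g·K)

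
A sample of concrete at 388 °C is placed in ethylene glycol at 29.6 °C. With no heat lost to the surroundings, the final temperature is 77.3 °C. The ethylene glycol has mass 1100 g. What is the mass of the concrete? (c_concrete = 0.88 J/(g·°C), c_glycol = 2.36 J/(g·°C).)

m ≈ 453 g

Heat lost by the concrete = heat gained by the glycol:
m·0.88·(388 − 77.3) = 1100·2.36·(77.3 − 29.6)
273.42 m = 123829  ⇒  m ≈ 452.9 g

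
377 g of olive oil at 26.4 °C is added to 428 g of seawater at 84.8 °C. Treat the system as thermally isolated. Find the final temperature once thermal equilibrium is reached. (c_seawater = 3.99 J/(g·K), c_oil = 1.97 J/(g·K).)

Net heat exchanged in the isolated system is zero:
428×3.99×(T − 84.8) + 377×1.97×(T − 26.4) = 0
1707.7(T − 84.8) + 742.69(T − 26.4) = 0
(1707.7 + 742.69) T = 1707.7×84.8 + 742.69×26.4
T = 164422/2450.4 ≈ 67.10 °C

T_f ≈ 67.1 °C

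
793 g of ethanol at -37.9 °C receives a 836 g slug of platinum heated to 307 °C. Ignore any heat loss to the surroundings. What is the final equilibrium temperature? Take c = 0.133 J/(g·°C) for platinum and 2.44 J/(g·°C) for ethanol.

T_f ≈ -19.2 °C

T_f = Σ m_i c_i T_i / Σ m_i c_i:
T_f = (111.19*307 + 1934.9*(-37.9)) / (111.19 + 1934.9)
    = -39199 / 2046.1 ≈ -19.16 °C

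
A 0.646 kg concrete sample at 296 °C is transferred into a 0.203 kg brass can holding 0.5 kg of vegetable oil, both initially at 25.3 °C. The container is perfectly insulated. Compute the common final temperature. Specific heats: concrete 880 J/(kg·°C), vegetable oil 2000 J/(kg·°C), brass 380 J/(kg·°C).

T_f ≈ 118.8 °C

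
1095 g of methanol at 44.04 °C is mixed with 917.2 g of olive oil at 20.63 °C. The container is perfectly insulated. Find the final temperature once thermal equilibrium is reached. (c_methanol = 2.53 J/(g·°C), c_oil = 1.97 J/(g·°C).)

T_f ≈ 34.8 °C

Setting the total heat transfer to zero:
1095×2.53×(T − 44.04) + 917.2×1.97×(T − 20.63) = 0
(2770.3 + 1806.9) T = 2770.3×44.04 + 1806.9×20.63
T = 159282 / 4577.2 = 34.8 °C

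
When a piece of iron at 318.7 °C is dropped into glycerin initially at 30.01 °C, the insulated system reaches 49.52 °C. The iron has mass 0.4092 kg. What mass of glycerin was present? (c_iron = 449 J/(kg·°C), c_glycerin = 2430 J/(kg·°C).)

m ≈ 1.04 kg

Heat lost by the iron = heat gained by the glycerin:
0.4092·449·(318.7 − 49.52) = m·2430·(49.52 − 30.01)
47409 m = 49457  ⇒  m ≈ 1.043 kg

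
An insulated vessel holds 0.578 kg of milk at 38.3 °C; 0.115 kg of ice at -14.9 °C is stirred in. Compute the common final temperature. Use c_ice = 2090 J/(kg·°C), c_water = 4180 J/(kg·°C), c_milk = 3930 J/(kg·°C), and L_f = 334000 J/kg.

Setting the total heat transfer to zero:
warm ice to 0 °C: 0.115·2090·(0 − (-14.9)) = 3581.2
  latent heat to melt: 0.115·334000 = 38410
  meltwater 0→T: 0.115·4180·T = 480.7 T
  milk cools: 0.578·3930·(T − 38.3) = 2271.5(T − 38.3)
2752.2 T = 87000 − 41991 = 45009
T ≈ 16.35 °C (positive, so assuming full melt was valid).

T_f ≈ 16.4 °C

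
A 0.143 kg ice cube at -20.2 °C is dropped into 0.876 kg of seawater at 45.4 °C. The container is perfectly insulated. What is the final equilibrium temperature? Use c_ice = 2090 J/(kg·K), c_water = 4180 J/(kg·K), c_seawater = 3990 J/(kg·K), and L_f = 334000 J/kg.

T_f ≈ 25.6 °C

Taking heat into each body as positive, Σ m c ΔT = 0:
ice -20.2→0 °C: 0.143×2090×20.2 = 6037.2; melt ice: 0.143×334000 = 47762; warm the meltwater: 597.74 T; seawater: 3495.2(T − 45.4)
4093 T = 158684 − 53799 = 104885
T ≈ 25.63 °C. Since T > 0 °C, the all-ice-melts assumption holds.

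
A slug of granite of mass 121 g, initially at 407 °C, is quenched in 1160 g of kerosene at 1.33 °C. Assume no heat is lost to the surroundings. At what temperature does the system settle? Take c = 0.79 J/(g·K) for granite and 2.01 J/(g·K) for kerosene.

Energy conservation, ΣQ = 0:
121·0.79·(T − 407) + 1160·2.01·(T − 1.33) = 0
95.59(T − 407) + 2331.6(T − 1.33) = 0
(95.59 + 2331.6) T = 95.59·407 + 2331.6·1.33
T ≈ 17.31 °C

T_f ≈ 17.3 °C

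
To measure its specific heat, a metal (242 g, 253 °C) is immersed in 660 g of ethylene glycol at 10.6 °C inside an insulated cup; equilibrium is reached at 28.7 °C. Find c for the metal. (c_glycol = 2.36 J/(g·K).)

c ≈ 0.519 J/(g·K)

Taking heat into each body as positive, Σ m c ΔT = 0:
242·c·(28.7 − 253) + 660·2.36·(28.7 − 10.6) = 0
-54281 c = -28193
c = -28193/-54281 ≈ 0.5194 J/(g·K)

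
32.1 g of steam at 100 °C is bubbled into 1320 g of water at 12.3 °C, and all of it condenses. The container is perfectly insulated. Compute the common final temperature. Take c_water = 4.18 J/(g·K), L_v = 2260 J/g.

T_f ≈ 27.2 °C

Setting the total heat transfer to zero:
latent heat released on condensation: 32.1×2260 = 72546
  condensed water 100 °C→T: 134.18(T − 100)
  original water: 5517.6(T − 12.3)
5651.8 T = 72546 + 13418 + 67866 = 153830
T ≈ 27.22 °C — below 100 °C, confirming all the steam condensed.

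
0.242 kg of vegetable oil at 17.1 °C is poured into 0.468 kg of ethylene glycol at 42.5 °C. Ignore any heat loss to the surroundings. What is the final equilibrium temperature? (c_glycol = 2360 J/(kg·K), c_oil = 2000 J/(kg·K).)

|Q_glycol| = |Q_oil|:
0.468×2360×(42.5 − T) = 0.242×2000×(T − 17.1)
1104.5(42.5 − T) = 484(T − 17.1)
1588.5 T = 55217  ⇒  T ≈ 34.76 °C

T_f ≈ 34.8 °C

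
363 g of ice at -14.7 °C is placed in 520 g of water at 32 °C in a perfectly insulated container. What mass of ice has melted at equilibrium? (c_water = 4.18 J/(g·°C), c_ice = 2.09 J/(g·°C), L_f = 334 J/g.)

m_melted ≈ 175 g

Water can give up m c ΔT = 520·4.18·32 = 69555 J before reaching 0 °C.
Of that, 363·2.09·14.7 = 11152 J goes to bring the ice to 0 °C, leaving 58403 J.
To melt every bit of ice: 363·334 = 121242 J.
That's not enough to melt it all — equilibrium is at 0 °C with ice remaining.
m_melt = 58403 / L_f = 174.9 g.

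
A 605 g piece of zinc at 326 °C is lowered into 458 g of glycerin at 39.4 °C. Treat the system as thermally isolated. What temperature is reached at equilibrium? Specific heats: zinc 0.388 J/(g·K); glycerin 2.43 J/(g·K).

Let T be the final temperature. ΣQ_i = 0:
605×0.388×(T − 326) + 458×2.43×(T − 39.4) = 0
234.74(T − 326) + 1112.9(T − 39.4) = 0
(234.74 + 1112.9) T = 234.74×326 + 1112.9×39.4
T ≈ 89.32 °C

T_f ≈ 89.3 °C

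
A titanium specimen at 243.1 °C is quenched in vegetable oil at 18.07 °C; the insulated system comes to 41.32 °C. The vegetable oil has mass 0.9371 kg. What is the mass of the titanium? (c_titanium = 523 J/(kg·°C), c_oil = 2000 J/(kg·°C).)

m ≈ 0.413 kg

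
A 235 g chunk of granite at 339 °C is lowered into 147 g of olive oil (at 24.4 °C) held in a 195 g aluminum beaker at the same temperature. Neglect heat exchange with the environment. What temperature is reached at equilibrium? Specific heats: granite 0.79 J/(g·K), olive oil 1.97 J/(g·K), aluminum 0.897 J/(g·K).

T_f ≈ 114.2 °C

With ΣQ=0 the equilibrium temperature is the m·c-weighted mean:
T_f = (185.65·339 + 289.59·24.4 + 174.91·24.4) / (185.65 + 289.59 + 174.91)
    = 74269 / 650.15 ≈ 114.23 °C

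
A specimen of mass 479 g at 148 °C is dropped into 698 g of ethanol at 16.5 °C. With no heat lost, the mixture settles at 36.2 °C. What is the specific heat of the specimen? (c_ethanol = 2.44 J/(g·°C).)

c ≈ 0.627 J/(g·°C)

m_s c (T_s − T_f) = m_ethanol c_ethanol (T_f − T_0):
479×c×(148 − 36.2) = 698×2.44×(36.2 − 16.5)
53552 c = 33551  ⇒  c ≈ 0.6265 J/(g·°C)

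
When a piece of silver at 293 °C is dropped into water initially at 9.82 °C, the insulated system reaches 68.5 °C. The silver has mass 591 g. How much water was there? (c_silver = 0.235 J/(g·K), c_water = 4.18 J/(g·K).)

Conservation of energy gives ΣQ = 0:
591·0.235·(68.5 − 293) + m·4.18·(68.5 − 9.82) = 0
245.28 m = 31180
m = 31180/245.28 ≈ 127.1 g

m ≈ 127 g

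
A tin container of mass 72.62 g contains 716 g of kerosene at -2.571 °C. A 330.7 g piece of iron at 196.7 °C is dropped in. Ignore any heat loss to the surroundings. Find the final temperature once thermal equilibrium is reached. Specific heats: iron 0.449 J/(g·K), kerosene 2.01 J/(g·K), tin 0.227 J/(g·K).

T_f ≈ 15.9 °C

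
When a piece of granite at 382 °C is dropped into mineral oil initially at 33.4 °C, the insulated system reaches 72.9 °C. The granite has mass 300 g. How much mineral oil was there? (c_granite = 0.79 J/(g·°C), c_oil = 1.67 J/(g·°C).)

m ≈ 1110 g

|Q_granite| = |Q_oil|:
300·0.79·(382 − 72.9) = m·1.67·(72.9 − 33.4)
65.97 m = 73257  ⇒  m ≈ 1111 g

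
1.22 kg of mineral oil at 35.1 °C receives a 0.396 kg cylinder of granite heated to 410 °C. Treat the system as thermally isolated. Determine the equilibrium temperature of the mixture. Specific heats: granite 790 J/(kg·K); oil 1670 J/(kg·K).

Set heat shed by the hot body equal to heat absorbed by the cold body:
0.396×790×(410 − T) = 1.22×1670×(T − 35.1)
312.84(410 − T) = 2037.4(T − 35.1)
2350.2 T = 199777  ⇒  T ≈ 85.00 °C

T_f ≈ 85.0 °C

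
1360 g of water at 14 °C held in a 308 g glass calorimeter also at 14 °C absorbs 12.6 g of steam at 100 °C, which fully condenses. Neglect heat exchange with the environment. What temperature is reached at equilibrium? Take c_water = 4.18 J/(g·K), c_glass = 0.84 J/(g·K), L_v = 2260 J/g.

Net heat exchanged in the isolated system is zero:
steam→water at 100 °C releases m L_v = 12.6×2260 = 28476
  condensed water 100 °C→T: 52.67(T − 100)
  original water: 5684.8(T − 14)
  cup: 258.72(T − 14)
5996.2 T = 28476 + 5266.8 + 83209 = 116952
T ≈ 19.50 °C, under the boiling point, so the assumption holds.

T_f ≈ 19.5 °C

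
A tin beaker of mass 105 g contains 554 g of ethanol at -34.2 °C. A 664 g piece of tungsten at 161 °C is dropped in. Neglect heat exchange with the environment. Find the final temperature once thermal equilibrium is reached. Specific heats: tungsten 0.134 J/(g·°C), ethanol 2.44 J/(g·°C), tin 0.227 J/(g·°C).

Heat gained plus heat lost sum to zero:
664·0.134·(T − 161) + 554·2.44·(T − (-34.2)) + 105·0.227·(T − (-34.2)) = 0
1464.6 T = -32720
T ≈ -22.34 °C

T_f ≈ -22.3 °C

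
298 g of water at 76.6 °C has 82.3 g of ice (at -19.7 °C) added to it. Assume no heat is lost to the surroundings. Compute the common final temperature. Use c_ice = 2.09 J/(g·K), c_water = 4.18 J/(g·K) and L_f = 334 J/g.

T_f ≈ 40.6 °C

Energy conservation, ΣQ = 0:
ice -19.7→0 °C: 82.3·2.09·19.7 = 3388.5; latent heat to melt: 82.3·334 = 27488; meltwater 0→T: 82.3·4.18·T = 344.01 T; water: 1245.6(T − 76.6)
1589.7 T = 95416 − 30877 = 64539
T ≈ 40.60 °C — above 0 °C, consistent with complete melting.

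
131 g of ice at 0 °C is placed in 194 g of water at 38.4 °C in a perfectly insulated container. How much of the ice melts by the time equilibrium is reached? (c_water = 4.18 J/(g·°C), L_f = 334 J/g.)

m_melted ≈ 93.2 g

Cooling the water to 0 °C releases 194·4.18·38.4 = 31139 J.
Melting all 131 g of ice would need 131·334 = 43754 J.
Since 31139 < 43754 J, not all the ice melts; equilibrium is at 0 °C.
Mass melted = 31139/334 ≈ 93.23 g.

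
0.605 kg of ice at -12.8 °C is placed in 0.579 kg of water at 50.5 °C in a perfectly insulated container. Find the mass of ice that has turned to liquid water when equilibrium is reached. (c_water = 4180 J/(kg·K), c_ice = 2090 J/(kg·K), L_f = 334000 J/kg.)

m_melted ≈ 0.317 kg

Heat available from the water dropping to 0 °C: 0.579×4180×50.5 = 122221 J.
Of that, 0.605×2090×12.8 = 16185 J goes to bring the ice to 0 °C, leaving 106036 J.
Melting all 0.605 kg of ice would need 0.605×334000 = 202070 J.
106036 J < 202070 J, so only part of the ice melts and the system sits at 0 °C.
m_melted×334000 = 106036  ⇒  m_melted ≈ 0.3175 kg.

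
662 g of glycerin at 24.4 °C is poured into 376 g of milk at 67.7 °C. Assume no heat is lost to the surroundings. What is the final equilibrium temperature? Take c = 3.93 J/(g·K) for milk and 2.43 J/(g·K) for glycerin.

T_f ≈ 45.1 °C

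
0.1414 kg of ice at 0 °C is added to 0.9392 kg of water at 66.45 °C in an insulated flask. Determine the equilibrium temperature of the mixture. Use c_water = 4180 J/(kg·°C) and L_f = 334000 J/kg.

T_f ≈ 47.3 °C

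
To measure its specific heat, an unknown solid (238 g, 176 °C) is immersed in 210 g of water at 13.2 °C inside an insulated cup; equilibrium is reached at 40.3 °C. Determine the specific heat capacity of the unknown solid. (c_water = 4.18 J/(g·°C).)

c ≈ 0.737 J/(g·°C)

Setting the total heat transfer to zero:
238·c·(40.3 − 176) + 210·4.18·(40.3 − 13.2) = 0
-32297 c = -23788
c = -23788/-32297 ≈ 0.7366 J/(g·°C)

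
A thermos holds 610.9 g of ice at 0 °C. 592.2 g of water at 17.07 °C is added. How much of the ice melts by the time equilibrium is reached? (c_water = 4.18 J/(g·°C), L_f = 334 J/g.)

Heat available from the water dropping to 0 °C: 592.2·4.18·17.07 = 42255 J.
Melting all 610.9 g of ice would need 610.9·334 = 204041 J.
That's not enough to melt it all — equilibrium is at 0 °C with ice remaining.
Mass melted = 42255/334 ≈ 126.5 g.

m_melted ≈ 127 g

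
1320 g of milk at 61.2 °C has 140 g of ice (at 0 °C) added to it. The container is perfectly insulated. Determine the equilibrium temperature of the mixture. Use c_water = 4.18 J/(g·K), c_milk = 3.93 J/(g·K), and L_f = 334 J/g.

T_f ≈ 46.9 °C

Setting the total heat transfer to zero:
melt ice: 140·334 = 46760; warm the meltwater: 585.2 T; milk cools: 1320·3.93·(T − 61.2) = 5187.6(T − 61.2)
5772.8 T = 317481 − 46760 = 270721
T ≈ 46.90 °C. Since T > 0 °C, the all-ice-melts assumption holds.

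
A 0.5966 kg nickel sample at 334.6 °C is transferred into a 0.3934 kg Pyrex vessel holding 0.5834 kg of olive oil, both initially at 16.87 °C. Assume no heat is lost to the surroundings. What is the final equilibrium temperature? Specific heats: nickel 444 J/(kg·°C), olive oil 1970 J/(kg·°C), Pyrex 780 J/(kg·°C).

Heat gained plus heat lost sum to zero:
0.5966·444·(T − 334.6) + 0.5834·1970·(T − 16.87) + 0.3934·780·(T − 16.87) = 0
264.89(T − 334.6) + 1149.3(T − 16.87) + 306.85(T − 16.87) = 0
1721 T = 113198
T = 113198/1721 ≈ 65.77 °C

T_f ≈ 65.8 °C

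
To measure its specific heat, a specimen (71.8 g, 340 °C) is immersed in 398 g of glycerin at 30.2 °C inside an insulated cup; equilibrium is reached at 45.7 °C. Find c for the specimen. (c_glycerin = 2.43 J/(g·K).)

c ≈ 0.709 J/(g·K)

Heat lost by the specimen = heat gained by the glycerin:
71.8·c·(340 − 45.7) = 398·2.43·(45.7 − 30.2)
21131 c = 14991  ⇒  c ≈ 0.7094 J/(g·K)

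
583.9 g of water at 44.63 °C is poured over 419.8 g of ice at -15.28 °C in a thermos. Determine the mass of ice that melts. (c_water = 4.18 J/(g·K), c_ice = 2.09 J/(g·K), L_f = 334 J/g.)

m_melted ≈ 286 g

Water can give up m c ΔT = 583.9·4.18·44.63 = 108929 J before reaching 0 °C.
Of that, 419.8·2.09·15.28 = 13406 J goes to bring the ice to 0 °C, leaving 95522 J.
Fully melting the ice requires m_ice L_f = 419.8·334 = 140213 J.
Since 95522 < 140213 J, not all the ice melts; equilibrium is at 0 °C.
Mass melted = 95522/334 ≈ 286 g.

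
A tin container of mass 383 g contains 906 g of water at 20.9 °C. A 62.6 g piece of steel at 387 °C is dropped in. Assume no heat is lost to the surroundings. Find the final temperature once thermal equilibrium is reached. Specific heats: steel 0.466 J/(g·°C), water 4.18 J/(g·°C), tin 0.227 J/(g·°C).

T_f is the heat-capacity-weighted average of the initial temperatures:
T_f = (29.17×387 + 3787.1×20.9 + 86.94×20.9) / (29.17 + 3787.1 + 86.94)
    = 92256 / 3903.2 ≈ 23.64 °C

T_f ≈ 23.6 °C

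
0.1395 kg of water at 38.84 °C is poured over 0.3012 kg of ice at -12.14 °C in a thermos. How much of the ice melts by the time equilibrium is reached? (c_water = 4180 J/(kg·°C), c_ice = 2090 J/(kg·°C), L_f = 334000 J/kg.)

m_melted ≈ 0.0449 kg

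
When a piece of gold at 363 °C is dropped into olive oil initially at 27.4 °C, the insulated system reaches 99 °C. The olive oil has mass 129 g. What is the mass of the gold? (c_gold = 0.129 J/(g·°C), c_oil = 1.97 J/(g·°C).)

Net heat exchanged in the isolated system is zero:
m·0.129·(99 − 363) + 129·1.97·(99 − 27.4) = 0
-34.06 m = -18196
m = -18196/-34.06 ≈ 534.3 g

m ≈ 534 g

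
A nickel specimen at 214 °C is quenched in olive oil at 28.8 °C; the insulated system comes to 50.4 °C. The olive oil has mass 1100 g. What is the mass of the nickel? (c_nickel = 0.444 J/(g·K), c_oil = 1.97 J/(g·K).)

m ≈ 644 g

Heat lost by the nickel = heat gained by the oil:
m·0.444·(214 − 50.4) = 1100·1.97·(50.4 − 28.8)
72.64 m = 46807  ⇒  m ≈ 644.4 g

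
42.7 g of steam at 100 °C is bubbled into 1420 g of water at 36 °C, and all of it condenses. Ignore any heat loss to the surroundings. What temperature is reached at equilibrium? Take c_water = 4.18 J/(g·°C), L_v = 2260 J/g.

Let T be the final temperature. ΣQ_i = 0:
steam→water at 100 °C releases m L_v = 42.7×2260 = 96502
  condensate cools 100→T: 42.7×4.18×(T − 100) = 178.49(T − 100)
  water warms: 1420×4.18×(T − 36) = 5935.6(T − 36)
6114.1 T = 96502 + 17849 + 213682 = 328032
T ≈ 53.65 °C, under the boiling point, so the assumption holds.

T_f ≈ 53.7 °C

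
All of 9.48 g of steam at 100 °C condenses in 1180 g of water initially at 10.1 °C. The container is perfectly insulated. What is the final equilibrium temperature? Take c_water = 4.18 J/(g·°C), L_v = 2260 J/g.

T_f ≈ 15.1 °C

Energy balance with sensible and latent terms:
latent heat released on condensation: 9.48·2260 = 21425; condensed water 100 °C→T: 39.63(T − 100); water warms: 1180·4.18·(T − 10.1) = 4932.4(T − 10.1)
4972 T = 21425 + 3962.6 + 49817 = 75205
T ≈ 15.13 °C (< 100 °C, so full condensation is consistent).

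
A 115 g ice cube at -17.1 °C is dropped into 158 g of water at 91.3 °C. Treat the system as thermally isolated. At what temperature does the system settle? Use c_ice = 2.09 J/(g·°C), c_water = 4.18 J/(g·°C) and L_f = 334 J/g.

T_f ≈ 15.6 °C

Net heat exchanged in the isolated system is zero:
warm ice to 0 °C: 115×2.09×(0 − (-17.1)) = 4110
  melt ice: 115×334 = 38410
  warm the meltwater: 480.7 T
  water: 660.44(T − 91.3)
1141.1 T = 60298 − 42520 = 17778
T ≈ 15.58 °C. Since T > 0 °C, the all-ice-melts assumption holds.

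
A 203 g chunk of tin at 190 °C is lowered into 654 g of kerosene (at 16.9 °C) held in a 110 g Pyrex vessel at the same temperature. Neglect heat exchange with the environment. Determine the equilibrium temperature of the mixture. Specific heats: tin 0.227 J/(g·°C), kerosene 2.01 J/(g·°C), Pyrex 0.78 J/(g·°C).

T_f ≈ 22.4 °C

Let T be the final temperature. ΣQ_i = 0:
203×0.227×(T − 190) + 654×2.01×(T − 16.9) + 110×0.78×(T − 16.9) = 0
46.08(T − 190) + 1314.5(T − 16.9) + 85.8(T − 16.9) = 0
(46.08 + 1314.5 + 85.8) T = 46.08×190 + 1314.5×16.9 + 85.8×16.9
T ≈ 22.41 °C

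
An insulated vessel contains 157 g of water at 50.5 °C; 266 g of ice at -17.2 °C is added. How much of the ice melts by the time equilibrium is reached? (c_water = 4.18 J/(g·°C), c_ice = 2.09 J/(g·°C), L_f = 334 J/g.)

Heat available from the water dropping to 0 °C: 157·4.18·50.5 = 33141 J.
Warming the ice to 0 °C takes 266·2.09·17.2 = 9562.2 J, leaving 23579 J for melting.
To melt every bit of ice: 266·334 = 88844 J.
Since 23579 < 88844 J, not all the ice melts; equilibrium is at 0 °C.
m_melt = 23579 / L_f = 70.6 g.

m_melted ≈ 70.6 g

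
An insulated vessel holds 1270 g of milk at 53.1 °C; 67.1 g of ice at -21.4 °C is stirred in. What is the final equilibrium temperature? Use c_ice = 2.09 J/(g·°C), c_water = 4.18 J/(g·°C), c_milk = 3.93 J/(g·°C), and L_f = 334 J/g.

Net heat exchanged in the isolated system is zero:
ice -21.4→0 °C: 67.1·2.09·21.4 = 3001.1; fusion: m_ice L_f = 67.1·334 = 22411; meltwater 0→T: 67.1·4.18·T = 280.48 T; milk: 4991.1(T − 53.1)
5271.6 T = 265027 − 25413 = 239615
T ≈ 45.45 °C — above 0 °C, consistent with complete melting.

T_f ≈ 45.5 °C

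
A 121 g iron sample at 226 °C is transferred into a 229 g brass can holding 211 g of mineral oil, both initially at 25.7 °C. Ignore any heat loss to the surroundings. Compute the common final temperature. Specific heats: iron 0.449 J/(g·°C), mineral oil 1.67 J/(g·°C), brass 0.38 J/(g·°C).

Energy conservation, ΣQ = 0:
121×0.449×(T − 226) + 211×1.67×(T − 25.7) + 229×0.38×(T − 25.7) = 0
(54.33 + 352.37 + 87.02) T = 54.33×226 + 352.37×25.7 + 87.02×25.7
T ≈ 47.74 °C

T_f ≈ 47.7 °C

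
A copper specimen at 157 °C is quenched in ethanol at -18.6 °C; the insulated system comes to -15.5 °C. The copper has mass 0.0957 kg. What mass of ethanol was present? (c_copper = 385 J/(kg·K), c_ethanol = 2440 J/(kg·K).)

Energy conservation, ΣQ = 0:
0.0957×385×(-15.5 − 157) + m×2440×(-15.5 − (-18.6)) = 0
7564 m = 6355.7
m = 6355.7/7564 ≈ 0.8403 kg

m ≈ 0.84 kg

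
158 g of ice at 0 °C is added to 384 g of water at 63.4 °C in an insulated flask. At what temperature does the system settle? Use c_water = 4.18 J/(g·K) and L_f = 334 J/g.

T_f ≈ 21.6 °C

Energy conservation, ΣQ = 0:
fusion: m_ice L_f = 158×334 = 52772; warm the meltwater: 660.44 T; water: 1605.1(T − 63.4)
2265.6 T = 101765 − 52772 = 48993
T ≈ 21.62 °C. Since T > 0 °C, the all-ice-melts assumption holds.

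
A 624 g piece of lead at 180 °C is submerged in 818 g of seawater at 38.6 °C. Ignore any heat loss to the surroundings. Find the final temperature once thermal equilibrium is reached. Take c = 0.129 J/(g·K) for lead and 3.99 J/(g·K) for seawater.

Energy conservation, ΣQ = 0:
624*0.129*(T − 180) + 818*3.99*(T − 38.6) = 0
80.5(T − 180) + 3263.8(T − 38.6) = 0
3344.3 T = 140473
T ≈ 42.00 °C

T_f ≈ 42.0 °C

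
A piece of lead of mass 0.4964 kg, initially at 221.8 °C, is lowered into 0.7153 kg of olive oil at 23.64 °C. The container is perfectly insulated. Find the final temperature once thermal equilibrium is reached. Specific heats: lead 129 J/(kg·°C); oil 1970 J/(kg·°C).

Taking heat into each body as positive, Σ m c ΔT = 0:
0.4964·129·(T − 221.8) + 0.7153·1970·(T − 23.64) = 0
64.04(T − 221.8) + 1409.1(T − 23.64) = 0
(64.04 + 1409.1) T = 64.04·221.8 + 1409.1·23.64
T ≈ 32.25 °C

T_f ≈ 32.3 °C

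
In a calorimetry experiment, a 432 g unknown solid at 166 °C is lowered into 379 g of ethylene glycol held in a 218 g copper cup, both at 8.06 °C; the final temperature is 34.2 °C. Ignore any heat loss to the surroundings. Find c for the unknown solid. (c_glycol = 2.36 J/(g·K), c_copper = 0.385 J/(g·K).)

Energy conservation, ΣQ = 0:
432·c·(34.2 − 166) + 379·2.36·(34.2 − 8.06) + 218·0.385·(34.2 − 8.06) = 0
-56938 c = -25575
c = -25575/-56938 ≈ 0.4492 J/(g·K)

c ≈ 0.449 J/(g·K)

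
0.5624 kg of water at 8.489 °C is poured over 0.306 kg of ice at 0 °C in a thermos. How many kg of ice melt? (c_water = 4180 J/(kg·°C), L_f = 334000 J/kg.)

Cooling the water to 0 °C releases 0.5624·4180·8.489 = 19956 J.
To melt every bit of ice: 0.306·334000 = 102204 J.
Since 19956 < 102204 J, not all the ice melts; equilibrium is at 0 °C.
m_melt = 19956 / L_f = 0.05975 kg.

m_melted ≈ 0.0597 kg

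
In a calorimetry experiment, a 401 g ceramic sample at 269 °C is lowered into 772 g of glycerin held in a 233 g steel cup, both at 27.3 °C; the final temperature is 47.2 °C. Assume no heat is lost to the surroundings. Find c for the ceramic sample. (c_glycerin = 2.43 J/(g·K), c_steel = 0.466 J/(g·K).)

Setting the total heat transfer to zero:
401·c·(47.2 − 269) + 772·2.43·(47.2 − 27.3) + 233·0.466·(47.2 − 27.3) = 0
-88942 c = -39492
c = -39492/-88942 ≈ 0.444 J/(g·K)

c ≈ 0.444 J/(g·K)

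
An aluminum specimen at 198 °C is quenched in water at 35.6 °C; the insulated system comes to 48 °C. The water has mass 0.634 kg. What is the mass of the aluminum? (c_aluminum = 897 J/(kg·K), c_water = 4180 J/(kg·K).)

m ≈ 0.244 kg

Setting the total heat transfer to zero:
m·897·(48 − 198) + 0.634·4180·(48 − 35.6) = 0
-134550 m = -32861
m = -32861/-134550 ≈ 0.2442 kg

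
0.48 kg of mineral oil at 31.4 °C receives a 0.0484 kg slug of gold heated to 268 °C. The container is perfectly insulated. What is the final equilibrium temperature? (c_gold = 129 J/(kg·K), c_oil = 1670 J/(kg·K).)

T_f ≈ 33.2 °C

|Q_gold| = |Q_oil|:
0.0484·129·(268 − T) = 0.48·1670·(T − 31.4)
6.244(268 − T) = 801.6(T − 31.4)
807.84 T = 26844  ⇒  T ≈ 33.23 °C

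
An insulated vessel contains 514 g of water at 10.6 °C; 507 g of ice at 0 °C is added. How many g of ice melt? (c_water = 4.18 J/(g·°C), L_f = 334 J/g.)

m_melted ≈ 68.2 g

Cooling the water to 0 °C releases 514·4.18·10.6 = 22774 J.
Melting all 507 g of ice would need 507·334 = 169338 J.
22774 J < 169338 J, so only part of the ice melts and the system sits at 0 °C.
m_melted·334 = 22774  ⇒  m_melted ≈ 68.19 g.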